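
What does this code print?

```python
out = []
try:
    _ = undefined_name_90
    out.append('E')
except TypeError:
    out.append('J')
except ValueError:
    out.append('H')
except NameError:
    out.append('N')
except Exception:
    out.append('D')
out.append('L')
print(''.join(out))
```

Execution trace: 'N' (except NameError) → 'L' (after the try/except). Output: NL

Answer: NL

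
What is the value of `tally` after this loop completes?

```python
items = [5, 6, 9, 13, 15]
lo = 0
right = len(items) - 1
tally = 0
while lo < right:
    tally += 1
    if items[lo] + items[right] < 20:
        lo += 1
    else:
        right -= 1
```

Steps to find pair summing to 20
`tally` takes the values: 0 → 1 → 2 → 3 → 4

Answer: 4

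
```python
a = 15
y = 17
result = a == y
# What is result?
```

Trace:
`a = 15` → a = 15
`y = 17` → y = 17
`result = a == y` → result = False
So result = False

Answer: False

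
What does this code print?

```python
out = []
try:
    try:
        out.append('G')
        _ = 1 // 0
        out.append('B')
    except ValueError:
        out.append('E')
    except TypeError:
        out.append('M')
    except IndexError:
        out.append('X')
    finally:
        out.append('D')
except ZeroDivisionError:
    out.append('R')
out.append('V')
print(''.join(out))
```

Execution trace: 'G' (inner try body) → 'D' (inner finally) → 'R' (outer except ZeroDivisionError) → 'V' (after the try/except). Output: GDRV

Answer: GDRV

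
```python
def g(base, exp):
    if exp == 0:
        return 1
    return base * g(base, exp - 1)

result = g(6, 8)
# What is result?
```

g(6, 8) = 6 * 6 * 6 * 6 * 6 * 6 * 6 * 6 = 1679616

Answer: 1679616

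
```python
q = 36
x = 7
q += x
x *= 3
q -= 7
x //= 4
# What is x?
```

Trace:
`q = 36` → q = 36
`x = 7` → x = 7
`q += x` → q = 43
`x *= 3` → x = 21
`q -= 7` → q = 36
`x //= 4` → x = 5
So x = 5

Answer: 5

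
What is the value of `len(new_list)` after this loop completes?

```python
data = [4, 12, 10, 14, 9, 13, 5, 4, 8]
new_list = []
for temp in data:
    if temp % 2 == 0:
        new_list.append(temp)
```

Count even numbers in [4, 12, 10, 14, 9, 13, 5, 4, 8]
`new_list` takes the values: [] → [4] → [4, 12] → [4, 12, 10] → [4, 12, 10, 14] → [4, 12, 10, 14, 4] → [4, 12, 10, 14, 4, 8]
So `len(new_list)` = 6

Answer: 6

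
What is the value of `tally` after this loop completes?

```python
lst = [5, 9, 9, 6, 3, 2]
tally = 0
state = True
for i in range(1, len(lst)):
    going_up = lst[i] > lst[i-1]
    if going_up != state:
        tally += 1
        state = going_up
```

Count direction changes in [5, 9, 9, 6, 3, 2]
`tally` takes the values: 0 → 1

Answer: 1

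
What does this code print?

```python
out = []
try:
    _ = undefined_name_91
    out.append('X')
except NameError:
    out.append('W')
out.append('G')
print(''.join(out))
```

Execution trace: 'W' (except NameError) → 'G' (after the try/except). Output: WG

Answer: WG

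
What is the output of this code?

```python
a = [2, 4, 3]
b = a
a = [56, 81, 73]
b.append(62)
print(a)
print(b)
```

Key concept: rebinding vs mutation: a is rebound to a new list, b still points at the original.
Step by step:
`a = [2, 4, 3]` → a = [2, 4, 3]
`b = a` → b = [2, 4, 3] (same object as a)
`a = [56, 81, 73]` → a = [56, 81, 73]
`b.append(62)` → b = [2, 4, 3, 62]
`print(a)` → prints [56, 81, 73]
`print(b)` → prints [2, 4, 3, 62]

Answer:
[56, 81, 73]
[2, 4, 3, 62]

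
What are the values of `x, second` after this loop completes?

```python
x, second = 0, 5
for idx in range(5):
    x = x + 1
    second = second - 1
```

x goes 0→5, second goes 5→0
`x, second` takes the values: (0, 5) → (1, 5) → (1, 4) → (2, 4) → (2, 3) → (3, 3) → (3, 2) → (4, 2) → (4, 1) → (5, 1) → (5, 0)

Answer: 5, 0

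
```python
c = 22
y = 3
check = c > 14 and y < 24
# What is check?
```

Trace:
`c = 22` → c = 22
`y = 3` → y = 3
`check = c > 14 and y < 24` → check = True
So check = True

Answer: True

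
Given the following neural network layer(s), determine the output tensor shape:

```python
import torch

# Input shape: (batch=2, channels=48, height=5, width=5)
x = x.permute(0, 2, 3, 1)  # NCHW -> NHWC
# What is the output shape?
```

Input: (2, 48, 5, 5) -> Output: (2, 5, 5, 48)

Answer: (2, 5, 5, 48)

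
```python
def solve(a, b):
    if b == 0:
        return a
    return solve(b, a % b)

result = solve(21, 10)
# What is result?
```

solve(21, 10) -> solve(10, 1) -> solve(1, 0) -> 1

Answer: 1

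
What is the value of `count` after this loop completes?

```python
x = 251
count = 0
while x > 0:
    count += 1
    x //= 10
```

Count digits by repeated division by 10
`count` takes the values: 0 → 1 → 2 → 3

Answer: 3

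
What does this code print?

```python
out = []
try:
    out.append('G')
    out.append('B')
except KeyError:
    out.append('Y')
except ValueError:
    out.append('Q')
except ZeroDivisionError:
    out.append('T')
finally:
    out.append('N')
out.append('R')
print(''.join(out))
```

Execution trace: 'G' (try body) → 'B' (try body, no exception) → 'N' (finally) → 'R' (after the try/except). Output: GBNR

Answer: GBNR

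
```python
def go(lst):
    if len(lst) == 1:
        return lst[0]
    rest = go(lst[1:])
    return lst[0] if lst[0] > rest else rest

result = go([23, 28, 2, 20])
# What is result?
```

Recursive max over [23, 28, 2, 20] = 28

Answer: 28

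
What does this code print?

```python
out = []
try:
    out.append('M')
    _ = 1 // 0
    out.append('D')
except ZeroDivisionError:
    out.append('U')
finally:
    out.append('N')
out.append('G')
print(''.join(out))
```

Execution trace: 'M' (try body) → 'U' (except ZeroDivisionError) → 'N' (finally) → 'G' (after the try/except). Output: MUNG

Answer: MUNG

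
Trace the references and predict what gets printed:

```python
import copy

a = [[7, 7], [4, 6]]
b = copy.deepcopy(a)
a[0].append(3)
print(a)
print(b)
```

Key concept: deep copy is fully independent.
Step by step:
`a = [[7, 7], [4, 6]]` → a = [[7, 7], [4, 6]]
`b = copy.deepcopy(a)` → b = [[7, 7], [4, 6]]
`a[0].append(3)` → a = [[7, 7, 3], [4, 6]]
`print(a)` → prints [[7, 7, 3], [4, 6]]
`print(b)` → prints [[7, 7], [4, 6]]

Answer:
[[7, 7, 3], [4, 6]]
[[7, 7], [4, 6]]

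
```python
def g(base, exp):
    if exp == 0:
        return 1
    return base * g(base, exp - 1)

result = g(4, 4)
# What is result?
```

g(4, 4) = 4 * 4 * 4 * 4 = 256

Answer: 256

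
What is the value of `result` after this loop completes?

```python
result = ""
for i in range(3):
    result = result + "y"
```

Repeat 'y' 3 times
`result` takes the values: "" → "y" → "yy" → "yyy"

Answer: "yyy"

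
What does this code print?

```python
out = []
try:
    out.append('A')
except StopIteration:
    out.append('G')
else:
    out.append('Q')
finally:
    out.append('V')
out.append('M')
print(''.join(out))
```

Execution trace: 'A' (try body, no exception) → 'Q' (else) → 'V' (finally) → 'M' (after the try/except). Output: AQVM

Answer: AQVM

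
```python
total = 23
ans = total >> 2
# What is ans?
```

Trace:
`total = 23` → total = 23
`ans = total >> 2` → ans = 5
So ans = 5

Answer: 5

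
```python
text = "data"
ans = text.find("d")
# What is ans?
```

Trace:
`text = "data"` → text = 'data'
`ans = text.find("d")` → ans = 0
So ans = 0

Answer: 0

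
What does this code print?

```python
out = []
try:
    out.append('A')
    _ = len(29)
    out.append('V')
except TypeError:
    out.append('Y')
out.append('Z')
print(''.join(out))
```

Execution trace: 'A' (try body) → 'Y' (except TypeError) → 'Z' (after the try/except). Output: AYZ

Answer: AYZ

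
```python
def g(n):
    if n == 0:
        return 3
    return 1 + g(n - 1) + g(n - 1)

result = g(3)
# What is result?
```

g(n) = 1 + 2·g(n-1), g(0)=3. Closed form: (3+1)·2^3 - 1 = 31.

Answer: 31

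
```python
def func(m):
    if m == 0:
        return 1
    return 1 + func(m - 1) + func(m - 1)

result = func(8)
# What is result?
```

func(m) = 1 + 2·func(m-1), func(0)=1. Closed form: (1+1)·2^8 - 1 = 511.

Answer: 511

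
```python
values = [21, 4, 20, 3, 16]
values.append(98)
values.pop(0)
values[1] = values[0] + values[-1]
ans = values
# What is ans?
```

Trace:
`values = [21, 4, 20, 3, 16]` → values = [21, 4, 20, 3, 16]
`values.append(98)` → values = [21, 4, 20, 3, 16, 98]
`values.pop(0)` → values = [4, 20, 3, 16, 98]
`values[1] = values[0] + values[-1]` → values = [4, 102, 3, 16, 98]
`ans = values` → ans = [4, 102, 3, 16, 98]
So ans = [4, 102, 3, 16, 98]

Answer: [4, 102, 3, 16, 98]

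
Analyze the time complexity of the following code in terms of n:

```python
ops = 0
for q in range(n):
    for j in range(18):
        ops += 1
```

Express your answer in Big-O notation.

Each loop level contributes: n × 1. Multiplying the contributions gives O(n).

Answer: O(n)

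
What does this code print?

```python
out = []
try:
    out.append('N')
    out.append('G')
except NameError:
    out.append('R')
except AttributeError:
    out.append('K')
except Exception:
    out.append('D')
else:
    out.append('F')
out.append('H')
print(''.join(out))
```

Execution trace: 'N' (try body) → 'G' (try body, no exception) → 'F' (else) → 'H' (after the try/except). Output: NGFH

Answer: NGFH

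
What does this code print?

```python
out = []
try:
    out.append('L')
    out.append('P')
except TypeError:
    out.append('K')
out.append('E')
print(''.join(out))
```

Execution trace: 'L' (try body) → 'P' (try body, no exception) → 'E' (after the try/except). Output: LPE

Answer: LPE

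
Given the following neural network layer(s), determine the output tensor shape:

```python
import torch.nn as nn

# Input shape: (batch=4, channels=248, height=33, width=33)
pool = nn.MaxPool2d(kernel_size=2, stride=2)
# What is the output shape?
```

Input: (4, 248, 33, 33) -> Output: (4, 248, 16, 16)

Answer: (4, 248, 16, 16)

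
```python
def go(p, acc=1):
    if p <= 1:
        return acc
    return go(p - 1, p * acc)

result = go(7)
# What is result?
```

Accumulator trace (n, acc): (7, 1) -> (6, 7) -> (5, 42) -> (4, 210) -> (3, 840) -> (2, 2520) -> (1, 5040) -> return 5040

Answer: 5040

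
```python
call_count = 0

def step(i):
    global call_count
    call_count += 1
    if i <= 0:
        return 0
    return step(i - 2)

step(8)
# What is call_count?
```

Linear recursion stepping by 2: 5 calls from i=8 down to ≤0.

Answer: 5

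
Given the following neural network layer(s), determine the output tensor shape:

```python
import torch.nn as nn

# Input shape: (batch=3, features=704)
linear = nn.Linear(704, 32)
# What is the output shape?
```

Input: (3, 704) -> Output: (3, 32)

Answer: (3, 32)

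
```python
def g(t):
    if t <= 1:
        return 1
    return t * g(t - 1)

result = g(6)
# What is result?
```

g(6) = 6 * 5 * 4 * 3 * 2 * 1 = 720

Answer: 720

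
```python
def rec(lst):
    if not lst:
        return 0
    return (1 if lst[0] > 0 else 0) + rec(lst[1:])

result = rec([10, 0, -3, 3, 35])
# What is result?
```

Count of positive elements in [10, 0, -3, 3, 35] = 3

Answer: 3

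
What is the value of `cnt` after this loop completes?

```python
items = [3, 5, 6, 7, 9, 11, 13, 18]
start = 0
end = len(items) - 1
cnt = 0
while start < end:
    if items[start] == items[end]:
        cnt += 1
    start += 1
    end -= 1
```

Count matching pairs from ends
`cnt` takes the values: 0

Answer: 0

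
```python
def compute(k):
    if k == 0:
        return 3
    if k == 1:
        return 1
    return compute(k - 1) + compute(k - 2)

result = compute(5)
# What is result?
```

Build up from base cases: compute(0)=3, compute(1)=1, compute(2)=4, compute(3)=5, compute(4)=9, compute(5)=14

Answer: 14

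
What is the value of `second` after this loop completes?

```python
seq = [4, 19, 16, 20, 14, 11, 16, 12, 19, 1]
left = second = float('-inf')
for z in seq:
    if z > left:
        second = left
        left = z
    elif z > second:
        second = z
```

Second largest (with repeats) in [4, 19, 16, 20, 14, 11, 16, 12, 19, 1]
`second` takes the values: -inf → 4 → 16 → 19

Answer: 19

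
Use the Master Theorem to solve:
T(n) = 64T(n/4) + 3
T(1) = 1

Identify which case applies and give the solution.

a=64, b=4, f(n)=3. log_4(64) = 3. Since c=0 < 3, Case 1 applies: T(n) = Θ(n^log_b(a)) = O(n^3).

Answer: O(n^3) - Case 1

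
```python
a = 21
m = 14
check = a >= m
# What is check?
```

Trace:
`a = 21` → a = 21
`m = 14` → m = 14
`check = a >= m` → check = True
So check = True

Answer: True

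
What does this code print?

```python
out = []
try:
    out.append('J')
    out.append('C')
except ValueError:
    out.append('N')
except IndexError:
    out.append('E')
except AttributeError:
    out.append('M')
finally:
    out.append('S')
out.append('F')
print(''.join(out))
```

Execution trace: 'J' (try body) → 'C' (try body, no exception) → 'S' (finally) → 'F' (after the try/except). Output: JCSF

Answer: JCSF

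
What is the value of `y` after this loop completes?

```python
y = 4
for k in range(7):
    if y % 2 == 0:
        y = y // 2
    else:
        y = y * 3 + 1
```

Collatz-style transformation from 4
`y` takes the values: 4 → 2 → 1 → 4 → 2 → 1 → 4 → 2

Answer: 2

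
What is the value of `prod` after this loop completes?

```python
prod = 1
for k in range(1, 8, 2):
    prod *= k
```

Product of 1, 3, 5, ... up to 7
`prod` takes the values: 1 → 3 → 15 → 105

Answer: 105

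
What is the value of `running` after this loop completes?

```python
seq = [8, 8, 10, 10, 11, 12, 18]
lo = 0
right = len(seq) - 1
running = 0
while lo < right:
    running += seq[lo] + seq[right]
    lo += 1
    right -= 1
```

Sum of pairs from ends
`running` takes the values: 0 → 26 → 46 → 67

Answer: 67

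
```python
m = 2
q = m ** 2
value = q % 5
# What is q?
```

Trace:
`m = 2` → m = 2
`q = m ** 2` → q = 4
`value = q % 5` → value = 4
So q = 4

Answer: 4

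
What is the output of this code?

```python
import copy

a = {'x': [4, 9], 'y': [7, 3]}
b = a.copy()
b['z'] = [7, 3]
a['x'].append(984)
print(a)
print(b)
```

Key concept: shallow copy of dict with mutable values.
Step by step:
`a = {'x': [4, 9], 'y': [7, 3]}` → a = {'x': [4, 9], 'y': [7, 3]}
`b = a.copy()` → b = {'x': [4, 9], 'y': [7, 3]}
`b['z'] = [7, 3]` → b = {'x': [4, 9], 'y': [7, 3], 'z': [7, 3]}
`a['x'].append(984)` → a = {'x': [4, 9, 984], 'y': [7, 3]}; b = {'x': [4, 9, 984], 'y': [7, 3], 'z': [7, 3]}
`print(a)` → prints {'x': [4, 9, 984], 'y': [7, 3]}
`print(b)` → prints {'x': [4, 9, 984], 'y': [7, 3], 'z': [7, 3]}

Answer:
{'x': [4, 9, 984], 'y': [7, 3]}
{'x': [4, 9, 984], 'y': [7, 3], 'z': [7, 3]}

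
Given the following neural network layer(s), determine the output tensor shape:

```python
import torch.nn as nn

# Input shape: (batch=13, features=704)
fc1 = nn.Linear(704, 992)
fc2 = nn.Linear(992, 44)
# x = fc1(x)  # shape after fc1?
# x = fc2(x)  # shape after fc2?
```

Input: (13, 704) -> after fc1: (13, 992) -> Output: (13, 44)

Answer: (13, 44)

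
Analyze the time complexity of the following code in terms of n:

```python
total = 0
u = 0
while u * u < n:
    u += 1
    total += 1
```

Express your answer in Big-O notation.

Each loop level contributes: √n. Multiplying the contributions gives O(√n).

Answer: O(√n)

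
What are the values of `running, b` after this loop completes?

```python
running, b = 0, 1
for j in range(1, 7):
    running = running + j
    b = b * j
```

Sum and factorial of 1 to 6
`running, b` takes the values: (0, 1) → (1, 1) → (3, 1) → (3, 2) → (6, 2) → (6, 6) → (10, 6) → (10, 24) → (15, 24) → (15, 120) → (21, 120) → (21, 720)

Answer: 21, 720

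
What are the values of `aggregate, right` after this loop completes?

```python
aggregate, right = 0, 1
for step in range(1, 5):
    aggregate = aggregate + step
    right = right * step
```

Sum and factorial of 1 to 4
`aggregate, right` takes the values: (0, 1) → (1, 1) → (3, 1) → (3, 2) → (6, 2) → (6, 6) → (10, 6) → (10, 24)

Answer: 10, 24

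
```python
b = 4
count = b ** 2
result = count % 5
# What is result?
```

Trace:
`b = 4` → b = 4
`count = b ** 2` → count = 16
`result = count % 5` → result = 1
So result = 1

Answer: 1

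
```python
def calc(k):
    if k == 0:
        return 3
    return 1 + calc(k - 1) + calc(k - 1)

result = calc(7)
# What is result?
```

calc(k) = 1 + 2·calc(k-1), calc(0)=3. Closed form: (3+1)·2^7 - 1 = 511.

Answer: 511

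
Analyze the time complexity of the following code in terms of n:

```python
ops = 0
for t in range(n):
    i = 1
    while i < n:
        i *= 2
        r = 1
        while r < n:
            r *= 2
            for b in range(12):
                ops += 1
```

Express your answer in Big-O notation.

Each loop level contributes: n × log n × log n × 1. Multiplying the contributions gives O(n log² n).

Answer: O(n log² n)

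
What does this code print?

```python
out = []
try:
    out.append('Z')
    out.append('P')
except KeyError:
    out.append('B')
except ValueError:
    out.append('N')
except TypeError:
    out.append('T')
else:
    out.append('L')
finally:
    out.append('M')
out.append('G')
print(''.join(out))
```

Execution trace: 'Z' (try body) → 'P' (try body, no exception) → 'L' (else) → 'M' (finally) → 'G' (after the try/except). Output: ZPLMG

Answer: ZPLMG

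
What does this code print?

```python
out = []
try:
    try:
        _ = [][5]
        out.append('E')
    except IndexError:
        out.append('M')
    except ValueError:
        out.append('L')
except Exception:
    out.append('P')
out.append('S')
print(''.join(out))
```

Execution trace: 'M' (inner except IndexError) → 'S' (after the try/except). Output: MS

Answer: MS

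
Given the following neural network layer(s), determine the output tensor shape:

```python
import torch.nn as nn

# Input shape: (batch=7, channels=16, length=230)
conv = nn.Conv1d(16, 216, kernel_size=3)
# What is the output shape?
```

Input: (7, 16, 230) -> Output: (7, 216, 228)

Answer: (7, 216, 228)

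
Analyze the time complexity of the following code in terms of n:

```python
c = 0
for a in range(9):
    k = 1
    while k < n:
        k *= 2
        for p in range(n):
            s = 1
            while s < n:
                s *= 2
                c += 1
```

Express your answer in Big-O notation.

Each loop level contributes: 1 × log n × n × log n. Multiplying the contributions gives O(n log² n).

Answer: O(n log² n)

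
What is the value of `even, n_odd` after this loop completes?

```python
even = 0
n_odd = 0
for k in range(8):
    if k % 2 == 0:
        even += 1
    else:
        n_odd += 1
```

Count evens and odds in range(8)
`even, n_odd` takes the values: (0, 0) → (1, 0) → (1, 1) → (2, 1) → (2, 2) → (3, 2) → (3, 3) → (4, 3) → (4, 4)

Answer: 4, 4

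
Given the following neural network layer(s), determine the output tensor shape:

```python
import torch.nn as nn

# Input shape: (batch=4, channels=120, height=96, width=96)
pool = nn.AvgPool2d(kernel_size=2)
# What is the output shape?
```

Input: (4, 120, 96, 96) -> Output: (4, 120, 48, 48)

Answer: (4, 120, 48, 48)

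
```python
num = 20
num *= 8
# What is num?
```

Trace:
`num = 20` → num = 20
`num *= 8` → num = 160
So num = 160

Answer: 160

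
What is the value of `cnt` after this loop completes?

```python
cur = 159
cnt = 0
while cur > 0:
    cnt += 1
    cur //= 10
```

Count digits by repeated division by 10
`cnt` takes the values: 0 → 1 → 2 → 3

Answer: 3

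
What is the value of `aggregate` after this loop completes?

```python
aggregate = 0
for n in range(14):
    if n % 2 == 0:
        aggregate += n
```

Sum of even numbers 0 to 13
`aggregate` takes the values: 0 → 2 → 6 → 12 → 20 → 30 → 42

Answer: 42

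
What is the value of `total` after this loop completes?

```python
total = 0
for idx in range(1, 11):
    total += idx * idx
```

Sum of squares 1² to 10² = 385
`total` takes the values: 0 → 1 → 5 → 14 → 30 → 55 → 91 → 140 → 204 → 285 → 385

Answer: 385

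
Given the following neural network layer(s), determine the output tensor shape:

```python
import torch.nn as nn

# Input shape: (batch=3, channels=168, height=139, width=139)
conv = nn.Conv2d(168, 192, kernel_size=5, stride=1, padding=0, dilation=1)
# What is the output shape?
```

Input: (3, 168, 139, 139) -> Output: (3, 192, 135, 135)

Answer: (3, 192, 135, 135)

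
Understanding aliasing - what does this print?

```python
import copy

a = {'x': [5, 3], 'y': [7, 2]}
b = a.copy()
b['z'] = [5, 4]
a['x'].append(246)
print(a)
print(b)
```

Key concept: shallow copy of dict with mutable values.
Step by step:
`a = {'x': [5, 3], 'y': [7, 2]}` → a = {'x': [5, 3], 'y': [7, 2]}
`b = a.copy()` → b = {'x': [5, 3], 'y': [7, 2]}
`b['z'] = [5, 4]` → b = {'x': [5, 3], 'y': [7, 2], 'z': [5, 4]}
`a['x'].append(246)` → a = {'x': [5, 3, 246], 'y': [7, 2]}; b = {'x': [5, 3, 246], 'y': [7, 2], 'z': [5, 4]}
`print(a)` → prints {'x': [5, 3, 246], 'y': [7, 2]}
`print(b)` → prints {'x': [5, 3, 246], 'y': [7, 2], 'z': [5, 4]}

Answer:
{'x': [5, 3, 246], 'y': [7, 2]}
{'x': [5, 3, 246], 'y': [7, 2], 'z': [5, 4]}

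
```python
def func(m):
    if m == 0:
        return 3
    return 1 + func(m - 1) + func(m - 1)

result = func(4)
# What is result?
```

func(m) = 1 + 2·func(m-1), func(0)=3. Closed form: (3+1)·2^4 - 1 = 63.

Answer: 63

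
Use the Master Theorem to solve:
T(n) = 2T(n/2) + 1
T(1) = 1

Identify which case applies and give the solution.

a=2, b=2, f(n)=1. log_2(2) = 1. Since c=0 < 1, Case 1 applies: T(n) = Θ(n^log_b(a)) = O(n).

Answer: O(n) - Case 1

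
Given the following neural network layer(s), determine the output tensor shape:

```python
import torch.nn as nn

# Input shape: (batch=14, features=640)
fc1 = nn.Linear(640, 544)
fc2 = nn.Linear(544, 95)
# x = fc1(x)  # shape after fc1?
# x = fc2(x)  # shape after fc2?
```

Input: (14, 640) -> after fc1: (14, 544) -> Output: (14, 95)

Answer: (14, 95)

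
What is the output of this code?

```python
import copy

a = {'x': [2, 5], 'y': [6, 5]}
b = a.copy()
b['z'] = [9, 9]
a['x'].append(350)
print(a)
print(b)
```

Key concept: shallow copy of dict with mutable values.
Step by step:
`a = {'x': [2, 5], 'y': [6, 5]}` → a = {'x': [2, 5], 'y': [6, 5]}
`b = a.copy()` → b = {'x': [2, 5], 'y': [6, 5]}
`b['z'] = [9, 9]` → b = {'x': [2, 5], 'y': [6, 5], 'z': [9, 9]}
`a['x'].append(350)` → a = {'x': [2, 5, 350], 'y': [6, 5]}; b = {'x': [2, 5, 350], 'y': [6, 5], 'z': [9, 9]}
`print(a)` → prints {'x': [2, 5, 350], 'y': [6, 5]}
`print(b)` → prints {'x': [2, 5, 350], 'y': [6, 5], 'z': [9, 9]}

Answer:
{'x': [2, 5, 350], 'y': [6, 5]}
{'x': [2, 5, 350], 'y': [6, 5], 'z': [9, 9]}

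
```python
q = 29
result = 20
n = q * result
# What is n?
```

Trace:
`q = 29` → q = 29
`result = 20` → result = 20
`n = q * result` → n = 580
So n = 580

Answer: 580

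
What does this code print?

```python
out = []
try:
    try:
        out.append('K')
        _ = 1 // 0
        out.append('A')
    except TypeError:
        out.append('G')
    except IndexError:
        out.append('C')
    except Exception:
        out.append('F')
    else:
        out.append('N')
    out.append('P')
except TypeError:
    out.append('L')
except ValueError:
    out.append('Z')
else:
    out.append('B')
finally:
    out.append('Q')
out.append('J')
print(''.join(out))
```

Execution trace: 'K' (inner try body) → 'F' (inner except Exception) → 'P' (try body, no exception) → 'B' (else) → 'Q' (finally) → 'J' (after the try/except). Output: KFPBQJ

Answer: KFPBQJ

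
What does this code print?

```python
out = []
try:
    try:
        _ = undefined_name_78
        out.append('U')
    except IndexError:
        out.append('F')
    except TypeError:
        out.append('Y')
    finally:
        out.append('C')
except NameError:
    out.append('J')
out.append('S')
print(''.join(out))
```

Execution trace: 'C' (finally) → 'J' (outer except NameError) → 'S' (after the try/except). Output: CJS

Answer: CJS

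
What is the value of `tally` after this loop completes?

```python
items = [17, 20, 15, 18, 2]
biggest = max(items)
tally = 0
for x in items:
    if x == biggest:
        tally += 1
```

Count of max value 20 in [17, 20, 15, 18, 2]
`tally` takes the values: 0 → 1

Answer: 1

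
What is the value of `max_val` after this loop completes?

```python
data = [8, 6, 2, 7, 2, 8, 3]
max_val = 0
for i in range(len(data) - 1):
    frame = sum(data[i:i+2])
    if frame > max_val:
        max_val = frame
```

Max sum of 2-element window in [8, 6, 2, 7, 2, 8, 3]
`max_val` takes the values: 0 → 14

Answer: 14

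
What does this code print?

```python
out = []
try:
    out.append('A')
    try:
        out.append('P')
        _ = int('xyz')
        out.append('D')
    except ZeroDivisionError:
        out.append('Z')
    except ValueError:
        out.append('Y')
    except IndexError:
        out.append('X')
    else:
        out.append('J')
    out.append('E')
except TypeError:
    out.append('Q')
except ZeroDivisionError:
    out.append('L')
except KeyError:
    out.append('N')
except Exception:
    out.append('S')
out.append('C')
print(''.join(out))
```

Execution trace: 'A' (try body) → 'P' (inner try body) → 'Y' (inner except ValueError) → 'E' (try body, no exception) → 'C' (after the try/except). Output: APYEC

Answer: APYEC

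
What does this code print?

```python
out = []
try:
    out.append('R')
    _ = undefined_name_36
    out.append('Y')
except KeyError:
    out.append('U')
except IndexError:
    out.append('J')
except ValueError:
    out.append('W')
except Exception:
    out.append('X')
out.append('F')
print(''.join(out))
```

Execution trace: 'R' (try body) → 'X' (except Exception) → 'F' (after the try/except). Output: RXF

Answer: RXF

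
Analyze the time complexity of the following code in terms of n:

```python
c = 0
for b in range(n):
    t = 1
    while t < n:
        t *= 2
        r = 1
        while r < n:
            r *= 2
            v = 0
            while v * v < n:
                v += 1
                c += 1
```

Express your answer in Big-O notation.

Each loop level contributes: n × log n × log n × √n. Multiplying the contributions gives O(n√n log² n).

Answer: O(n√n log² n)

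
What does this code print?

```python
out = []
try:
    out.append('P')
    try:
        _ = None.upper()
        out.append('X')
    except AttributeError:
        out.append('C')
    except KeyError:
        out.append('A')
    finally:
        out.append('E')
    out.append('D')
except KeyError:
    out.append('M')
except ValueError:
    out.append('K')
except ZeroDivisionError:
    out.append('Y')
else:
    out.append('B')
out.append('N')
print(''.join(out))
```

Execution trace: 'P' (try body) → 'C' (inner except AttributeError) → 'E' (inner finally) → 'D' (try body, no exception) → 'B' (else) → 'N' (after the try/except). Output: PCEDBN

Answer: PCEDBN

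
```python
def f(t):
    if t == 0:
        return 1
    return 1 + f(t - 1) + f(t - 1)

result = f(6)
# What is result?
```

f(t) = 1 + 2·f(t-1), f(0)=1. Closed form: (1+1)·2^6 - 1 = 127.

Answer: 127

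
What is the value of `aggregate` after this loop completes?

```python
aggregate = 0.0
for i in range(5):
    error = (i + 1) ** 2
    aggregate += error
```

Sum of squared losses 1² + 2² + ... + 5²
`aggregate` takes the values: 0.0 → 1.0 → 5.0 → 14.0 → 30.0 → 55.0

Answer: 55.0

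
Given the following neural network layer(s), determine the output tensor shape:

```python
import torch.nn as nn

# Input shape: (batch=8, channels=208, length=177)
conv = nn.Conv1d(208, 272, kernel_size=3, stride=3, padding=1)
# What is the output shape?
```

Input: (8, 208, 177) -> Output: (8, 272, 59)

Answer: (8, 272, 59)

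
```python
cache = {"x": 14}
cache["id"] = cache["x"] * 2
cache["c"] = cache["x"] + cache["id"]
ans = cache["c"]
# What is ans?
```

Trace:
`cache = {"x": 14}` → cache = {'x': 14}
`cache["id"] = cache["x"] * 2` → cache = {'x': 14, 'id': 28}
`cache["c"] = cache["x"] + cache["id"]` → cache = {'x': 14, 'id': 28, 'c': 42}
`ans = cache["c"]` → ans = 42
So ans = 42

Answer: 42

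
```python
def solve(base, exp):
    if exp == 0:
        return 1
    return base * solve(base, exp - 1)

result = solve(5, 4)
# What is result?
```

solve(5, 4) = 5 * 5 * 5 * 5 = 625

Answer: 625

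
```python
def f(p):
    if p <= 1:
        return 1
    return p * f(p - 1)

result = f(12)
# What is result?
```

f(12) = 12 * 11 * 10 * 9 * 8 * 7 * 6 * 5 * 4 * 3 * 2 * 1 = 479001600

Answer: 479001600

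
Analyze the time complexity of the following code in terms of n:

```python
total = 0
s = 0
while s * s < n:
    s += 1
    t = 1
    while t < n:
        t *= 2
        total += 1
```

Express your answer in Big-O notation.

Each loop level contributes: √n × log n. Multiplying the contributions gives O(√n log n).

Answer: O(√n log n)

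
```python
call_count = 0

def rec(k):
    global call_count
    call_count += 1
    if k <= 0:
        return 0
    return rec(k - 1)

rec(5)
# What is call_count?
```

Linear recursion stepping by 1: 6 calls from k=5 down to ≤0.

Answer: 6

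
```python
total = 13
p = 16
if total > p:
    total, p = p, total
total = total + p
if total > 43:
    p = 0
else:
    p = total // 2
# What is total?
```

Trace:
`total = 13` → total = 13
`p = 16` → p = 16
`if total > p: ...` → total > p is False → no variable changes
`total = total + p` → total = 29
`if total > 43: ...` → total > 43 is False, take else branch → p = 14
So total = 29

Answer: 29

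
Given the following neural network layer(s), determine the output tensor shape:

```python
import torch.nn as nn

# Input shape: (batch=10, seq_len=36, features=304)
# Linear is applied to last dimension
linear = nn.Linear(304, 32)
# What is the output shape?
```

Input: (10, 36, 304) -> Output: (10, 36, 32)

Answer: (10, 36, 32)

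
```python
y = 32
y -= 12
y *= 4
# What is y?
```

Trace:
`y = 32` → y = 32
`y -= 12` → y = 20
`y *= 4` → y = 80
So y = 80

Answer: 80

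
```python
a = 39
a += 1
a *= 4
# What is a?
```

Trace:
`a = 39` → a = 39
`a += 1` → a = 40
`a *= 4` → a = 160
So a = 160

Answer: 160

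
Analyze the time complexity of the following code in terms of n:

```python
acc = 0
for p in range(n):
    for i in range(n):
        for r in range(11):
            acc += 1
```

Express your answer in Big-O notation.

Each loop level contributes: n × n × 1. Multiplying the contributions gives O(n^2).

Answer: O(n^2)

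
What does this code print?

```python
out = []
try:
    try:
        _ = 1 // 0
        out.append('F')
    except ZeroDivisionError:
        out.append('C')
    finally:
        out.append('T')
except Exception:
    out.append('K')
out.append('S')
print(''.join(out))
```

Execution trace: 'C' (inner except ZeroDivisionError) → 'T' (inner finally) → 'S' (after the try/except). Output: CTS

Answer: CTS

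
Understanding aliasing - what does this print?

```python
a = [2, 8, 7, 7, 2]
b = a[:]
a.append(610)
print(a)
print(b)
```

Key concept: slice [:] creates copy.
Step by step:
`a = [2, 8, 7, 7, 2]` → a = [2, 8, 7, 7, 2]
`b = a[:]` → b = [2, 8, 7, 7, 2]
`a.append(610)` → a = [2, 8, 7, 7, 2, 610]
`print(a)` → prints [2, 8, 7, 7, 2, 610]
`print(b)` → prints [2, 8, 7, 7, 2]

Answer:
[2, 8, 7, 7, 2, 610]
[2, 8, 7, 7, 2]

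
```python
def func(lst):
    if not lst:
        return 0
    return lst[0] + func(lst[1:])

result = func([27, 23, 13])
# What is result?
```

27 + 23 + 13 + 0 = 63

Answer: 63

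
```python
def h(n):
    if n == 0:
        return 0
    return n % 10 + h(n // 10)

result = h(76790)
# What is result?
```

Sum of digits of 76790: 0 + 9 + 7 + 6 + 7 = 29

Answer: 29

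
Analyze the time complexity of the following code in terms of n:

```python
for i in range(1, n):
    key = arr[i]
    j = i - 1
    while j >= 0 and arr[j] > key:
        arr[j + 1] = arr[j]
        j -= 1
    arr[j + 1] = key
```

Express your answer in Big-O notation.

This is Insertion sort. Time complexity: O(n²).

Answer: O(n²)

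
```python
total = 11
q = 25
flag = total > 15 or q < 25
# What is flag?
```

Trace:
`total = 11` → total = 11
`q = 25` → q = 25
`flag = total > 15 or q < 25` → flag = False
So flag = False

Answer: False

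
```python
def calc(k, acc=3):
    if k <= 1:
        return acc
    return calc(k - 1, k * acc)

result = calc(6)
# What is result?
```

Accumulator trace (n, acc): (6, 3) -> (5, 18) -> (4, 90) -> (3, 360) -> (2, 1080) -> (1, 2160) -> return 2160

Answer: 2160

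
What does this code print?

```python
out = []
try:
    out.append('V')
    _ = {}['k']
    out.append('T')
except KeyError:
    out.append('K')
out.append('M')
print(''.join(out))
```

Execution trace: 'V' (try body) → 'K' (except KeyError) → 'M' (after the try/except). Output: VKM

Answer: VKM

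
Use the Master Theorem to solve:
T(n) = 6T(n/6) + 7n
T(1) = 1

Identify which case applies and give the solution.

a=6, b=6, f(n)=7n. log_6(6) = 1. Since c=1 = 1, Case 2 applies: T(n) = Θ(n^log_b(a) · log n) = O(n log n).

Answer: O(n log n) - Case 2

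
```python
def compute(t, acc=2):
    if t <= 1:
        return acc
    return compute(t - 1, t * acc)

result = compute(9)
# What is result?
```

Accumulator trace (n, acc): (9, 2) -> (8, 18) -> (7, 144) -> (6, 1008) -> (5, 6048) -> (4, 30240) -> (3, 120960) -> (2, 362880) -> (1, 725760) -> return 725760

Answer: 725760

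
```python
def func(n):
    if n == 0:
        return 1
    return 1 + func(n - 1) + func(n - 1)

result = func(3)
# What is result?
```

func(n) = 1 + 2·func(n-1), func(0)=1. Closed form: (1+1)·2^3 - 1 = 15.

Answer: 15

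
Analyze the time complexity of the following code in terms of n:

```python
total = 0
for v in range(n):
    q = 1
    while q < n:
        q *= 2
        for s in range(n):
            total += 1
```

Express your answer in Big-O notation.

Each loop level contributes: n × log n × n. Multiplying the contributions gives O(n^2 log n).

Answer: O(n^2 log n)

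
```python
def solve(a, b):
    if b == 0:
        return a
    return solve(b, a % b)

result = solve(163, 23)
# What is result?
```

solve(163, 23) -> solve(23, 2) -> solve(2, 1) -> solve(1, 0) -> 1

Answer: 1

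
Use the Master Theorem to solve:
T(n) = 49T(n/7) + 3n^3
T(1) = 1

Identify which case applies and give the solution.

a=49, b=7, f(n)=3n^3. log_7(49) = 2. Since c=3 > 2 and the regularity condition holds (49(n/7)^3 = (49/7^3)n^3 with 49/7^3 < 1), Case 3 applies: T(n) = Θ(f(n)) = O(n^3).

Answer: O(n^3) - Case 3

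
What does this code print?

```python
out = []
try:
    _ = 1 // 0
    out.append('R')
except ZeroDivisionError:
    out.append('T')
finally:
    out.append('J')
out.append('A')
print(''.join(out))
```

Execution trace: 'T' (except ZeroDivisionError) → 'J' (finally) → 'A' (after the try/except). Output: TJA

Answer: TJA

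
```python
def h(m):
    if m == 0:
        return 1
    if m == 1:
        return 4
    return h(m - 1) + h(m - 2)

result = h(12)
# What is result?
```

Build up from base cases: h(0)=1, h(1)=4, h(2)=5, h(3)=9, h(4)=14, h(5)=23, h(6)=37, ..., h(12)=665

Answer: 665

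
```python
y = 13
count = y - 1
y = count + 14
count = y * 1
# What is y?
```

Trace:
`y = 13` → y = 13
`count = y - 1` → count = 12
`y = count + 14` → y = 26
`count = y * 1` → count = 26
So y = 26

Answer: 26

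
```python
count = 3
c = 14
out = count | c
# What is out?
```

Trace:
`count = 3` → count = 3
`c = 14` → c = 14
`out = count | c` → out = 15
So out = 15

Answer: 15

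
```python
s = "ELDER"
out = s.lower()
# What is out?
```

Trace:
`s = "ELDER"` → s = 'ELDER'
`out = s.lower()` → out = 'elder'
So out = 'elder'

Answer: 'elder'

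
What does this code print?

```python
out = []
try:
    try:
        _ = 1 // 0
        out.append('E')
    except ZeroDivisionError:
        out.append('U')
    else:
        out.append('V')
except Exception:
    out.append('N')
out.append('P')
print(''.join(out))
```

Execution trace: 'U' (inner except ZeroDivisionError) → 'P' (after the try/except). Output: UP

Answer: UP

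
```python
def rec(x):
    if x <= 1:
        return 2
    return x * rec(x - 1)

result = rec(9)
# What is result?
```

rec(9) = 9 * 8 * 7 * 6 * 5 * 4 * 3 * 2 * 2 = 725760

Answer: 725760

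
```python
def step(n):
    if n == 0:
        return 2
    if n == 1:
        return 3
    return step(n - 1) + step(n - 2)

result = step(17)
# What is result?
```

Build up from base cases: step(0)=2, step(1)=3, step(2)=5, step(3)=8, step(4)=13, step(5)=21, step(6)=34, ..., step(17)=6765

Answer: 6765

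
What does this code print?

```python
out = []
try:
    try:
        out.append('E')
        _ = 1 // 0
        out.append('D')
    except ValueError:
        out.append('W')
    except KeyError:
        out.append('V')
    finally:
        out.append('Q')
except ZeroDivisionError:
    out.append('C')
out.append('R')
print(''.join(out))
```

Execution trace: 'E' (try body) → 'Q' (finally) → 'C' (outer except ZeroDivisionError) → 'R' (after the try/except). Output: EQCR

Answer: EQCR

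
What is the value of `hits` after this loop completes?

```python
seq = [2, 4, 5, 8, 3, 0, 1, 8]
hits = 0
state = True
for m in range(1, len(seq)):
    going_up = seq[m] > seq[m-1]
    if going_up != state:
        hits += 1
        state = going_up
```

Count direction changes in [2, 4, 5, 8, 3, 0, 1, 8]
`hits` takes the values: 0 → 1 → 2

Answer: 2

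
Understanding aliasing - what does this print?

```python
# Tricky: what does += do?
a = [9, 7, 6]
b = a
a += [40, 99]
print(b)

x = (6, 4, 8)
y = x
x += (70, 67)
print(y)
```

Key concept: += behavior differs for mutable vs immutable.
Step by step:
`a = [9, 7, 6]` → a = [9, 7, 6]
`b = a` → b = [9, 7, 6] (same object as a)
`a += [40, 99]` → a = [9, 7, 6, 40, 99] (same object as b); b = [9, 7, 6, 40, 99] (same object as a)
`print(b)` → prints [9, 7, 6, 40, 99]
`x = (6, 4, 8)` → x = (6, 4, 8)
`y = x` → y = (6, 4, 8)
`x += (70, 67)` → x = (6, 4, 8, 70, 67)
`print(y)` → prints (6, 4, 8)

Answer:
[9, 7, 6, 40, 99]
(6, 4, 8)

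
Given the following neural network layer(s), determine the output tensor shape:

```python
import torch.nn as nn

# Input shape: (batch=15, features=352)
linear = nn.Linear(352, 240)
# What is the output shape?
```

Input: (15, 352) -> Output: (15, 240)

Answer: (15, 240)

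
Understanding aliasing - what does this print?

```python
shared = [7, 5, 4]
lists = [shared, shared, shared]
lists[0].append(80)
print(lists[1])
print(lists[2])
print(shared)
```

Key concept: list of same reference.
Step by step:
`shared = [7, 5, 4]` → shared = [7, 5, 4]
`lists = [shared, shared, shared]` → lists = [[7, 5, 4], [7, 5, 4], [7, 5, 4]]
`lists[0].append(80)` → shared = [7, 5, 4, 80]; lists = [[7, 5, 4, 80], [7, 5, 4, 80], [7, 5, 4, 80]]
`print(lists[1])` → prints [7, 5, 4, 80]
`print(lists[2])` → prints [7, 5, 4, 80]
`print(shared)` → prints [7, 5, 4, 80]

Answer:
[7, 5, 4, 80]
[7, 5, 4, 80]
[7, 5, 4, 80]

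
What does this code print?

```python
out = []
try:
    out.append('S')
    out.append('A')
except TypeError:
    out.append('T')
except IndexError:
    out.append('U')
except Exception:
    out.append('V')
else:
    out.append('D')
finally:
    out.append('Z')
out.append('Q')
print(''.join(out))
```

Execution trace: 'S' (try body) → 'A' (try body, no exception) → 'D' (else) → 'Z' (finally) → 'Q' (after the try/except). Output: SADZQ

Answer: SADZQ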